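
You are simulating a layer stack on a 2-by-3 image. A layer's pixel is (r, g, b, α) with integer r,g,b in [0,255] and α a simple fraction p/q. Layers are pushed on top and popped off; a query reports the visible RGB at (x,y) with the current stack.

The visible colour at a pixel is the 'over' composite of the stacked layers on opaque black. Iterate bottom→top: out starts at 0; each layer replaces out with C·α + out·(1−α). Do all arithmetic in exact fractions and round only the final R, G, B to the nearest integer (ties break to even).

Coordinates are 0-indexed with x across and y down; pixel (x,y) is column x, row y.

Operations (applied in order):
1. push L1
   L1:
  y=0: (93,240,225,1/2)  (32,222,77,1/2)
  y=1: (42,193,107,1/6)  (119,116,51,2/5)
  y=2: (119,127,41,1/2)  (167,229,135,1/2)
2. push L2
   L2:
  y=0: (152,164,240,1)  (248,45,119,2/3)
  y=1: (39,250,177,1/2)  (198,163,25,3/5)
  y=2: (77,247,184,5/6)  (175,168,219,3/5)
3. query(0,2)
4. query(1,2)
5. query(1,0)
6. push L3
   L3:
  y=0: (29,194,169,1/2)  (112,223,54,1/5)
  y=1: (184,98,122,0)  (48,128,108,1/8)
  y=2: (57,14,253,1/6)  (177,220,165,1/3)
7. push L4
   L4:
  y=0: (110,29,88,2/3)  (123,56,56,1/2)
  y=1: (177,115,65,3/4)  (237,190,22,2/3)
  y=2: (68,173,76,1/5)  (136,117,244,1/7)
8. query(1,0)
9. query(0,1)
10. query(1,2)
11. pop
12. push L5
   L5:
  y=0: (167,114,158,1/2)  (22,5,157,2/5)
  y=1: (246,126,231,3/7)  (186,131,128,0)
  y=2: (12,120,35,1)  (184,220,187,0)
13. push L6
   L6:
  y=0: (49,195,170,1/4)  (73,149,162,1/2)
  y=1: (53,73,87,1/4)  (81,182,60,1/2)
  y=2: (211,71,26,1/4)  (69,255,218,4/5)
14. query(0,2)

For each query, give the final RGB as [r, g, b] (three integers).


(0,2) stack=L1,L2; from [0,0,0]:
+L1 (α=1/2) → [119/2, 127/2, 41/2]
+L2 (α=5/6) → [889/12, 2597/12, 627/4]
= [74, 216, 157]

query (1,2) [L1,L2] — begin 0,0,0
L1 α=1/2: [167/2, 229/2, 135/2]
L2 α=3/5: [692/5, 733/5, 792/5]
rounded: [138, 147, 158]

(1,0) stack=L1,L2; from [0,0,0]:
after L1 α=1/2: [16, 111, 77/2]
after L2 α=2/3: [512/3, 67, 553/6]
= [171, 67, 92]

(1,0) stack=L1,L2,L3,L4; from [0,0,0]:
L1 α=1/2: [16, 111, 77/2]
L2 α=2/3: [512/3, 67, 553/6]
L3 α=1/5: [2384/15, 491/5, 1268/15]
L4 α=1/2: [4229/30, 771/10, 1054/15]
= [141, 77, 70]

at x=0,y=1 over L1,L2,L3,L4:
after L1 α=1/6: [7, 193/6, 107/6]
after L2 α=1/2: [23, 1693/12, 1169/12]
after L3 α=0: [23, 1693/12, 1169/12]
after L4 α=3/4: [277/2, 5833/48, 3509/48]
→ [138, 122, 73]

query (1,2) [L1,L2,L3,L4] — begin 0,0,0
+L1 (α=1/2) → [167/2, 229/2, 135/2]
+L2 (α=3/5) → [692/5, 733/5, 792/5]
+L3 (α=1/3) → [2269/15, 2566/15, 803/5]
+L4 (α=1/7) → [5218/35, 5717/35, 6038/35]
rounded: [149, 163, 173]

(0,2) stack=L1,L2,L3,L5,L6; from [0,0,0]:
+L1 (α=1/2) → [119/2, 127/2, 41/2]
+L2 (α=5/6) → [889/12, 2597/12, 627/4]
+L3 (α=1/6) → [5129/72, 13153/72, 4147/24]
+L5 (α=1) → [12, 120, 35]
+L6 (α=1/4) → [247/4, 431/4, 131/4]
→ [62, 108, 33]


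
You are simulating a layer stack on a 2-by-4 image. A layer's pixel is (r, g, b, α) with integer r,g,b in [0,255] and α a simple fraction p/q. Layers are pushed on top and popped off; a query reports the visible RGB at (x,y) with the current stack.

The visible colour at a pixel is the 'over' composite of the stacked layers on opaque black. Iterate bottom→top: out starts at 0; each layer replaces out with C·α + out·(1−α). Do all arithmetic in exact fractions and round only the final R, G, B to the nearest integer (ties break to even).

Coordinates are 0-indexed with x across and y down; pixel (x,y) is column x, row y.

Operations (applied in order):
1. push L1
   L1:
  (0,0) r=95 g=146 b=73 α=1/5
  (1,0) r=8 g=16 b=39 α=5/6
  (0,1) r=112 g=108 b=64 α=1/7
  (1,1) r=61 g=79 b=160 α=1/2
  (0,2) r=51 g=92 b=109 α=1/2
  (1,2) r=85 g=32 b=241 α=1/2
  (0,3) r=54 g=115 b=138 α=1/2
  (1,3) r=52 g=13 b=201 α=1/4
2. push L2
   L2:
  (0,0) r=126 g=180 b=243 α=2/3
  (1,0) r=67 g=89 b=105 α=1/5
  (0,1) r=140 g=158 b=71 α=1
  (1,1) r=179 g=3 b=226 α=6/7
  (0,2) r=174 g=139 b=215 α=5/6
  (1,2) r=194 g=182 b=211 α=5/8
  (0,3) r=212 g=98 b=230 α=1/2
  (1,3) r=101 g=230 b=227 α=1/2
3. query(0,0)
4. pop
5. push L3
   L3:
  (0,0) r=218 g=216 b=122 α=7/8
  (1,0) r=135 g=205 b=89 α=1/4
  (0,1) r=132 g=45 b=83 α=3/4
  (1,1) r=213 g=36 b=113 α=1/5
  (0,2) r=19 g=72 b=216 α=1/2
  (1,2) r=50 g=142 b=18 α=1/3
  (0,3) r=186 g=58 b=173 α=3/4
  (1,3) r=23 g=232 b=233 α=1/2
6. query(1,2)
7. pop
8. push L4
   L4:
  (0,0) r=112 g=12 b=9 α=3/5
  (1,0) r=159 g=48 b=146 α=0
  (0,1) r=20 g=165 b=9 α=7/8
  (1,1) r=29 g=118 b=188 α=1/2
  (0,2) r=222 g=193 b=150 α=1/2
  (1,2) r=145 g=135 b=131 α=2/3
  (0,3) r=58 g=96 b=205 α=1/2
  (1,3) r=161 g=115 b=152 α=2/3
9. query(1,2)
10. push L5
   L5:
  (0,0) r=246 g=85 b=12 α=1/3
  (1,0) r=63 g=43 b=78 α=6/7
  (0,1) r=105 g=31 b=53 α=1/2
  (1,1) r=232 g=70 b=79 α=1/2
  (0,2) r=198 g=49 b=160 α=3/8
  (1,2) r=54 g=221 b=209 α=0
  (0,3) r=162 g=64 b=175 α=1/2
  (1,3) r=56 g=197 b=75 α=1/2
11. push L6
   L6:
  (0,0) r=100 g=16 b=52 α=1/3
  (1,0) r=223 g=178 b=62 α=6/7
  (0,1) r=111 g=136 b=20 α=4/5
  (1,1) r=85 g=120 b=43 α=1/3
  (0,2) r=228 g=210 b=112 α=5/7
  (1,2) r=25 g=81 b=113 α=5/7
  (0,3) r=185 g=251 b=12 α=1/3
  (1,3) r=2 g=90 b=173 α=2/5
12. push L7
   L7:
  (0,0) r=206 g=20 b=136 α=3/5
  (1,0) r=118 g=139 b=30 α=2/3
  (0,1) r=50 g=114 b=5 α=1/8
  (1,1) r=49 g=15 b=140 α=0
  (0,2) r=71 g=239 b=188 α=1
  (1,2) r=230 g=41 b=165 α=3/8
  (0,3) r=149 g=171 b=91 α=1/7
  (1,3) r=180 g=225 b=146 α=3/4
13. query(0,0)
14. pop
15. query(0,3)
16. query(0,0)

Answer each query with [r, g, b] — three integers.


query (0,0) [L1,L2] — begin 0,0,0
+L1 (α=1/5) → [19, 146/5, 73/5]
+L2 (α=2/3) → [271/3, 1946/15, 2503/15]
= [90, 130, 167]

at x=1,y=2 over L1,L3:
after L1 α=1/2: [85/2, 16, 241/2]
after L3 α=1/3: [45, 58, 259/3]
→ [45, 58, 86]

query (1,2) [L1,L4] — begin 0,0,0
L1 α=1/2: [85/2, 16, 241/2]
L4 α=2/3: [665/6, 286/3, 255/2]
→ [111, 95, 128]

query (0,0) [L1,L4,L5,L6,L7] — begin 0,0,0
L1 α=1/5: [19, 146/5, 73/5]
L4 α=3/5: [374/5, 472/25, 281/25]
L5 α=1/3: [1978/15, 1023/25, 862/75]
L6 α=1/3: [5456/45, 2446/75, 5624/225]
L7 α=3/5: [38722/225, 9392/375, 103048/1125]
rounded: [172, 25, 92]

at x=0,y=3 over L1,L4,L5,L6:
L1 α=1/2: [27, 115/2, 69]
L4 α=1/2: [85/2, 307/4, 137]
L5 α=1/2: [409/4, 563/8, 156]
L6 α=1/3: [779/6, 1567/12, 108]
→ [130, 131, 108]

at x=0,y=0 over L1,L4,L5,L6:
L1 α=1/5: [19, 146/5, 73/5]
L4 α=3/5: [374/5, 472/25, 281/25]
L5 α=1/3: [1978/15, 1023/25, 862/75]
L6 α=1/3: [5456/45, 2446/75, 5624/225]
rounded: [121, 33, 25]


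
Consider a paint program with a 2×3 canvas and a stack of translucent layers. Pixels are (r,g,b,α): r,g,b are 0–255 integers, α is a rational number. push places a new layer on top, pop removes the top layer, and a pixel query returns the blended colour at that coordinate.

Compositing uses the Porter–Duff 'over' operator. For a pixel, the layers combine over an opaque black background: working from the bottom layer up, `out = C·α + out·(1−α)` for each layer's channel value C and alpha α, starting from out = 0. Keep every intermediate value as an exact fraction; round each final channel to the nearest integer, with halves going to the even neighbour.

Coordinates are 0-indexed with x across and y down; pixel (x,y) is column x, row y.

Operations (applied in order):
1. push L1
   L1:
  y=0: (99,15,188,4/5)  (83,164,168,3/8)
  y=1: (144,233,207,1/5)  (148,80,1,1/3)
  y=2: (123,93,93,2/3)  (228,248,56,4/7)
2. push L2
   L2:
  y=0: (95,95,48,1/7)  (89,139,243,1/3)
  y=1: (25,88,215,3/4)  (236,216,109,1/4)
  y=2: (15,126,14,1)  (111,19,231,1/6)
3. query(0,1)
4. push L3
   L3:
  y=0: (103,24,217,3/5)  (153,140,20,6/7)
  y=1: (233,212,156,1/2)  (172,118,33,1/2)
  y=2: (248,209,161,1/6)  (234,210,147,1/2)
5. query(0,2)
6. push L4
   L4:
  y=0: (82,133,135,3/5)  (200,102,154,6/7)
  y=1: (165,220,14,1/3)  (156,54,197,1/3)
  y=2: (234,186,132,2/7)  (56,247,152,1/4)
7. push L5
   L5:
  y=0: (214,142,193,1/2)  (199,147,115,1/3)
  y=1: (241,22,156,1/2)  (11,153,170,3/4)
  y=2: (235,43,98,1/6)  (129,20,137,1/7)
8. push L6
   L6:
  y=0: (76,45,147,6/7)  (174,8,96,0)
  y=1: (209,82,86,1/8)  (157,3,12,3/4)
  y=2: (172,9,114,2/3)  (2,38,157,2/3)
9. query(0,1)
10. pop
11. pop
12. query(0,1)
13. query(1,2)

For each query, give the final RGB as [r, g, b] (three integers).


(0,1) stack=L1,L2; from [0,0,0]:
L1 α=1/5: [144/5, 233/5, 207/5]
L2 α=3/4: [519/20, 1553/20, 858/5]
→ [26, 78, 172]

query (0,2) [L1,L2,L3] — begin 0,0,0
after L1 α=2/3: [82, 62, 62]
after L2 α=1: [15, 126, 14]
after L3 α=1/6: [323/6, 839/6, 77/2]
= [54, 140, 38]

query (0,1) [L1,L2,L3,L4,L5,L6] — begin 0,0,0
after L1 α=1/5: [144/5, 233/5, 207/5]
after L2 α=3/4: [519/20, 1553/20, 858/5]
after L3 α=1/2: [5179/40, 5793/40, 819/5]
after L4 α=1/3: [8479/60, 10193/60, 1708/15]
after L5 α=1/2: [22939/120, 11513/120, 2024/15]
after L6 α=1/8: [185653/960, 90431/960, 7729/60]
rounded: [193, 94, 129]

query (0,1) [L1,L2,L3,L4] — begin 0,0,0
+L1 (α=1/5) → [144/5, 233/5, 207/5]
+L2 (α=3/4) → [519/20, 1553/20, 858/5]
+L3 (α=1/2) → [5179/40, 5793/40, 819/5]
+L4 (α=1/3) → [8479/60, 10193/60, 1708/15]
= [141, 170, 114]

at x=1,y=2 over L1,L2,L3,L4:
+L1 (α=4/7) → [912/7, 992/7, 32]
+L2 (α=1/6) → [1779/14, 5093/42, 391/6]
+L3 (α=1/2) → [5055/28, 13913/84, 1273/12]
+L4 (α=1/4) → [16733/112, 20829/112, 1881/16]
rounded: [149, 186, 118]


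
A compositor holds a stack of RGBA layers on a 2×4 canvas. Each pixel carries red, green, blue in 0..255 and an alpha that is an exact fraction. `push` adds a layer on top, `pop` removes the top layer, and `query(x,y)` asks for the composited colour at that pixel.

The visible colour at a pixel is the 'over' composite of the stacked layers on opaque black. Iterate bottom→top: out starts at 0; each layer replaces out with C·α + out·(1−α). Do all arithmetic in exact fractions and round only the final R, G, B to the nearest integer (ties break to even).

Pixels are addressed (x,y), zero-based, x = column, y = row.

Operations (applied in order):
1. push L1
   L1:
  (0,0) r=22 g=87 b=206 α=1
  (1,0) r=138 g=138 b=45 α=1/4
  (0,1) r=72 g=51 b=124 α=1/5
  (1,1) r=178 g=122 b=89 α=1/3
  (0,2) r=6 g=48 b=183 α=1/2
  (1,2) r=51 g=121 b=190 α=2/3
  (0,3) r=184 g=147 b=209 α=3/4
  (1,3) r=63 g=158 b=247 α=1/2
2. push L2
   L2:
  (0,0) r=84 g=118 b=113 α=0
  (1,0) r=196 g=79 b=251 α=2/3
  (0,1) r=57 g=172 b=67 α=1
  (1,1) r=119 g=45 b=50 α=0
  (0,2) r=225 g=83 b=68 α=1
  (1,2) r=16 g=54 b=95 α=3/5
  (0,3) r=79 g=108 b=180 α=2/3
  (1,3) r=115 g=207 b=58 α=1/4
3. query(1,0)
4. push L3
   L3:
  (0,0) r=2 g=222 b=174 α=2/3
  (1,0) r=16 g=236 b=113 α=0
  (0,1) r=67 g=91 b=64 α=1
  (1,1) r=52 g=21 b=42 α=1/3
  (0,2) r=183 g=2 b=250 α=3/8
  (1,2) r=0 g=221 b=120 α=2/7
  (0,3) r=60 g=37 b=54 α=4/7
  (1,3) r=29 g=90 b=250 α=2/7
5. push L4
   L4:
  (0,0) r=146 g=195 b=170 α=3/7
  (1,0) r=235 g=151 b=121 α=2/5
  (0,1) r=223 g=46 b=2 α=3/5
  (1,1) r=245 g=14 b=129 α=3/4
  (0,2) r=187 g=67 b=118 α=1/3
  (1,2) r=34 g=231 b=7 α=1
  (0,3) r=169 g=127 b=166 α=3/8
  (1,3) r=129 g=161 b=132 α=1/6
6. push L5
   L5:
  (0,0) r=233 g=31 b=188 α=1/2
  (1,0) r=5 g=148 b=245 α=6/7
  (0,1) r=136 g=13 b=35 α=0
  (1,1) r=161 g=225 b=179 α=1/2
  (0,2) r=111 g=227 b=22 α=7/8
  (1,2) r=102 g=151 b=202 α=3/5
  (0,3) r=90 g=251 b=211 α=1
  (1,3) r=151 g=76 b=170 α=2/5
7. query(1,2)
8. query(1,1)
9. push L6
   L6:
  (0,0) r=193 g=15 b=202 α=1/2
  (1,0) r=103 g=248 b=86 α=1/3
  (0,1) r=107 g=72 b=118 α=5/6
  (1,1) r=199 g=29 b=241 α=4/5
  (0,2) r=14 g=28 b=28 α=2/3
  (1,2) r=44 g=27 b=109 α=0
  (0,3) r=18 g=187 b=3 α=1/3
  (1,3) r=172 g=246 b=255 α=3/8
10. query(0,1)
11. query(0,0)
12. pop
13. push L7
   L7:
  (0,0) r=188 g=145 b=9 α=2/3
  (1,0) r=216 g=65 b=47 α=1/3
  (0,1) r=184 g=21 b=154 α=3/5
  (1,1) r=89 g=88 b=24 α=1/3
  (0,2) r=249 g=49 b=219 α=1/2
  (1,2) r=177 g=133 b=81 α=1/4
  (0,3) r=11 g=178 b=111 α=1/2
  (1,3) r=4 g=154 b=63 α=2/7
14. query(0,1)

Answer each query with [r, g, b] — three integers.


(1,0) stack=L1,L2; from [0,0,0]:
+L1 (α=1/4) → [69/2, 69/2, 45/4]
+L2 (α=2/3) → [853/6, 385/6, 2053/12]
→ [142, 64, 171]

at x=1,y=2 over L1,L2,L3,L4,L5:
L1 α=2/3: [34, 242/3, 380/3]
L2 α=3/5: [116/5, 194/3, 323/3]
L3 α=2/7: [116/7, 328/3, 2335/21]
L4 α=1: [34, 231, 7]
L5 α=3/5: [374/5, 183, 124]
→ [75, 183, 124]

(1,1) stack=L1,L2,L3,L4,L5; from [0,0,0]:
after L1 α=1/3: [178/3, 122/3, 89/3]
after L2 α=0: [178/3, 122/3, 89/3]
after L3 α=1/3: [512/9, 307/9, 304/9]
after L4 α=3/4: [7127/36, 685/36, 3787/36]
after L5 α=1/2: [12923/72, 8785/72, 10231/72]
= [179, 122, 142]

query (0,1) [L1,L2,L3,L4,L5,L6] — begin 0,0,0
L1 α=1/5: [72/5, 51/5, 124/5]
L2 α=1: [57, 172, 67]
L3 α=1: [67, 91, 64]
L4 α=3/5: [803/5, 64, 134/5]
L5 α=0: [803/5, 64, 134/5]
L6 α=5/6: [1739/15, 212/3, 514/5]
= [116, 71, 103]

(0,0) stack=L1,L2,L3,L4,L5,L6; from [0,0,0]:
after L1 α=1: [22, 87, 206]
after L2 α=0: [22, 87, 206]
after L3 α=2/3: [26/3, 177, 554/3]
after L4 α=3/7: [1418/21, 1293/7, 3746/21]
after L5 α=1/2: [6311/42, 755/7, 3847/21]
after L6 α=1/2: [14417/84, 430/7, 8089/42]
= [172, 61, 193]

(0,1) stack=L1,L2,L3,L4,L5,L7; from [0,0,0]:
+L1 (α=1/5) → [72/5, 51/5, 124/5]
+L2 (α=1) → [57, 172, 67]
+L3 (α=1) → [67, 91, 64]
+L4 (α=3/5) → [803/5, 64, 134/5]
+L5 (α=0) → [803/5, 64, 134/5]
+L7 (α=3/5) → [4366/25, 191/5, 2578/25]
rounded: [175, 38, 103]


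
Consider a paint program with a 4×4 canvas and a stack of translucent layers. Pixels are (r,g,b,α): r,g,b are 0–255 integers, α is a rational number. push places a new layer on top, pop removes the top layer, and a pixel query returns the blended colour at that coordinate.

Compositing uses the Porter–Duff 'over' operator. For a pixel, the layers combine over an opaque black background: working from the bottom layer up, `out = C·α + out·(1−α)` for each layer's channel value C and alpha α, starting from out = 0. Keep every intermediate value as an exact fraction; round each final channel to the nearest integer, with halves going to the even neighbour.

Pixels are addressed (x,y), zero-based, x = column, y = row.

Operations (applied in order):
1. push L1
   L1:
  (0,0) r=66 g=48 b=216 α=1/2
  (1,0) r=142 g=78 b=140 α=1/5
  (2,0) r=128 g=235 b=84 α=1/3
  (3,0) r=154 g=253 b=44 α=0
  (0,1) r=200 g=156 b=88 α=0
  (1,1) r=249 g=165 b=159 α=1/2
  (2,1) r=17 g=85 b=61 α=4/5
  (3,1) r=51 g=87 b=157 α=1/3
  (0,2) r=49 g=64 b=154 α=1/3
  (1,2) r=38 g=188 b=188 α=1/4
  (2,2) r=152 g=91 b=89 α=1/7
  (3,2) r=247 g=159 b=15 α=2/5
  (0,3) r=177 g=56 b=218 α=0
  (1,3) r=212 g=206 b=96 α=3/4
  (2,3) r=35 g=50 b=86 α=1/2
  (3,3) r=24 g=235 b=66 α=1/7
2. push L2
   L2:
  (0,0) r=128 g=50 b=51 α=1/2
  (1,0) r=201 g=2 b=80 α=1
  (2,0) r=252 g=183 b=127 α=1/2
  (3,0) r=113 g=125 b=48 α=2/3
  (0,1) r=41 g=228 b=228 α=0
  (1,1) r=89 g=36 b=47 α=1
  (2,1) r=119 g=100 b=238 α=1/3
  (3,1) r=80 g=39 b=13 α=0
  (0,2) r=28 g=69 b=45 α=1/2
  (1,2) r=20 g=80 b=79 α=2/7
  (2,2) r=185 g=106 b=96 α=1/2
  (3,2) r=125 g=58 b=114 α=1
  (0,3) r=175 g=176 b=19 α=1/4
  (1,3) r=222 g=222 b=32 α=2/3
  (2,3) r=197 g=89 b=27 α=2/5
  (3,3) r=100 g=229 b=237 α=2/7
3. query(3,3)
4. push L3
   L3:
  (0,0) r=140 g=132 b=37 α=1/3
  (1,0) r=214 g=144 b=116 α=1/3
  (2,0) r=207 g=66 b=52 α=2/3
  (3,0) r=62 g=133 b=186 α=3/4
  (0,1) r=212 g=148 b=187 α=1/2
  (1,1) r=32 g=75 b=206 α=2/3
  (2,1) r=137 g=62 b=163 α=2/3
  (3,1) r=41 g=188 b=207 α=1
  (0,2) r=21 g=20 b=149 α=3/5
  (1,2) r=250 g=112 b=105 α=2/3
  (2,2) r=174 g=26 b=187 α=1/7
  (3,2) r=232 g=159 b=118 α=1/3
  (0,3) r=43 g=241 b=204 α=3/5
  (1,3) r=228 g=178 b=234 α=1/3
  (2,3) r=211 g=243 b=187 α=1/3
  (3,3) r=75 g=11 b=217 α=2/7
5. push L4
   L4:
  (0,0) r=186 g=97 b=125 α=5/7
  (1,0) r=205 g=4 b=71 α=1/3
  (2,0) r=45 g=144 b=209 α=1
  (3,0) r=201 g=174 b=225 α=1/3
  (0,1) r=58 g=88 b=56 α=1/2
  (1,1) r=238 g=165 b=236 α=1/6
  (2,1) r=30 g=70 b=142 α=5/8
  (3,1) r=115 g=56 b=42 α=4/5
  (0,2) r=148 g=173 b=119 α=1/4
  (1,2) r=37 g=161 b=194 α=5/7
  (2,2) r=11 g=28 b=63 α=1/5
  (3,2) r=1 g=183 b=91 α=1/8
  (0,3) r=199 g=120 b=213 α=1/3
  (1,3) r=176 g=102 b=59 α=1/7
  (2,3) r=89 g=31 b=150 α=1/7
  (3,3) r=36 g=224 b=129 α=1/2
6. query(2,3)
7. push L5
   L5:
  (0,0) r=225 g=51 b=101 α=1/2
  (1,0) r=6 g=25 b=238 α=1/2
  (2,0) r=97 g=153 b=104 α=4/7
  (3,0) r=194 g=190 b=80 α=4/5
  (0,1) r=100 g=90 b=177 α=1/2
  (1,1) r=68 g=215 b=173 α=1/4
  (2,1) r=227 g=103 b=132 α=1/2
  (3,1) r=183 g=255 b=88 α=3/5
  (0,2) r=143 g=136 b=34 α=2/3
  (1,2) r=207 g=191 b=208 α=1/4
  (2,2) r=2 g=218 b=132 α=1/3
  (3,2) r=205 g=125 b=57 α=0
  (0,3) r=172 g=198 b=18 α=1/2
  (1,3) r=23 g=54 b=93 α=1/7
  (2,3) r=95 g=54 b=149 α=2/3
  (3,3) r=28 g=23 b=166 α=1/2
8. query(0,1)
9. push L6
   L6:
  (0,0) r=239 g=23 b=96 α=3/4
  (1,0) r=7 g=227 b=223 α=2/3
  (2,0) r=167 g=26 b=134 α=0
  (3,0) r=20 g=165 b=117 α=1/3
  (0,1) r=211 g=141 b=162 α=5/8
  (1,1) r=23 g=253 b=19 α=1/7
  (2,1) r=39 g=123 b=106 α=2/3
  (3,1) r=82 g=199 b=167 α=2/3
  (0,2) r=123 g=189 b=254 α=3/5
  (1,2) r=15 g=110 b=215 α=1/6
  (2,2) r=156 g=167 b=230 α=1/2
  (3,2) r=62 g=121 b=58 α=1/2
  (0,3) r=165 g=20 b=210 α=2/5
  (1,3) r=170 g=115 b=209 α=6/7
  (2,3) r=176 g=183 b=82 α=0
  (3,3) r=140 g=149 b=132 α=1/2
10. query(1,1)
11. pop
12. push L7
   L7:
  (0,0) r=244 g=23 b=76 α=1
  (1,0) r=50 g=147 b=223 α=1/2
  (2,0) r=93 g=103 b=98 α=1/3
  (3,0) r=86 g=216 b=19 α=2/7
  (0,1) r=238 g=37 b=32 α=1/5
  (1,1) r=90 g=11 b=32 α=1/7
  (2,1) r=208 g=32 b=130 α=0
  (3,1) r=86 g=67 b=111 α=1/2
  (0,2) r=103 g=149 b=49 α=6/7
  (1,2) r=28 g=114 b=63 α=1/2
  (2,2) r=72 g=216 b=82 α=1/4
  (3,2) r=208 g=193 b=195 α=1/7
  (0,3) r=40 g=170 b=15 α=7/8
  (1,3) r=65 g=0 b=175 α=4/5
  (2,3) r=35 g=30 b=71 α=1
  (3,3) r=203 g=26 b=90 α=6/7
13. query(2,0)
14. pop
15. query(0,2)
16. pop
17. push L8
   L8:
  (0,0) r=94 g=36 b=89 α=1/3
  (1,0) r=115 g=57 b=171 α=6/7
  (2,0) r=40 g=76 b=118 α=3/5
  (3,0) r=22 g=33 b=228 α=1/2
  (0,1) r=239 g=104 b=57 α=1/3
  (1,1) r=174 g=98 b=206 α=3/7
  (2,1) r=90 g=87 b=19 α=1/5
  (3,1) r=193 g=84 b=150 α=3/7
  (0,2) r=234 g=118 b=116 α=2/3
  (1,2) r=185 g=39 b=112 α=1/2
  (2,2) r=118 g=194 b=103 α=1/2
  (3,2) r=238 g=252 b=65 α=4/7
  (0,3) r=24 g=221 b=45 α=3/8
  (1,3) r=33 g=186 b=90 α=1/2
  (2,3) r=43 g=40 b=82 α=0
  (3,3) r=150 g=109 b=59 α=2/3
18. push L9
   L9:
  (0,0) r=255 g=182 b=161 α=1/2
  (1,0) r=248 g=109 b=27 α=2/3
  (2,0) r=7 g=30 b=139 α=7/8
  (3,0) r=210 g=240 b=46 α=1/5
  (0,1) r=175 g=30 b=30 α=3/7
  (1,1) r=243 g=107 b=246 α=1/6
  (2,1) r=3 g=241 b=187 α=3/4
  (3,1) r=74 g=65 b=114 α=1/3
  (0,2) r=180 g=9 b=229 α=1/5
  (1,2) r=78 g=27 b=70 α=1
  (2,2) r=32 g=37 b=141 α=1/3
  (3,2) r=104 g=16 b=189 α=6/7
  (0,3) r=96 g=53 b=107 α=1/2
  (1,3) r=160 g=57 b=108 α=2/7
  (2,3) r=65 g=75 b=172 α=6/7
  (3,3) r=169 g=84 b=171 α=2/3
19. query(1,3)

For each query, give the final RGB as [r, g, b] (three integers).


(3,3) stack=L1,L2; from [0,0,0]:
+L1 (α=1/7) → [24/7, 235/7, 66/7]
+L2 (α=2/7) → [1520/49, 4381/49, 3648/49]
→ [31, 89, 74]

query (2,3) [L1,L2,L3,L4] — begin 0,0,0
after L1 α=1/2: [35/2, 25, 43]
after L2 α=2/5: [893/10, 253/5, 183/5]
after L3 α=1/3: [1948/15, 1721/15, 1301/15]
after L4 α=1/7: [4341/35, 3597/35, 3352/35]
rounded: [124, 103, 96]

query (0,1) [L1,L2,L3,L4,L5] — begin 0,0,0
+L1 (α=0) → [0, 0, 0]
+L2 (α=0) → [0, 0, 0]
+L3 (α=1/2) → [106, 74, 187/2]
+L4 (α=1/2) → [82, 81, 299/4]
+L5 (α=1/2) → [91, 171/2, 1007/8]
rounded: [91, 86, 126]

query (1,1) [L1,L2,L3,L4,L5,L6] — begin 0,0,0
after L1 α=1/2: [249/2, 165/2, 159/2]
after L2 α=1: [89, 36, 47]
after L3 α=2/3: [51, 62, 153]
after L4 α=1/6: [493/6, 475/6, 1001/6]
after L5 α=1/4: [629/8, 905/8, 1347/8]
after L6 α=1/7: [1979/28, 3727/28, 4117/28]
→ [71, 133, 147]

query (2,0) [L1,L2,L3,L4,L5,L7] — begin 0,0,0
after L1 α=1/3: [128/3, 235/3, 28]
after L2 α=1/2: [442/3, 392/3, 155/2]
after L3 α=2/3: [1684/9, 788/9, 121/2]
after L4 α=1: [45, 144, 209]
after L5 α=4/7: [523/7, 1044/7, 149]
after L7 α=1/3: [1697/21, 2809/21, 132]
= [81, 134, 132]

at x=0,y=2 over L1,L2,L3,L4,L5:
+L1 (α=1/3) → [49/3, 64/3, 154/3]
+L2 (α=1/2) → [133/6, 271/6, 289/6]
+L3 (α=3/5) → [322/15, 451/15, 326/3]
+L4 (α=1/4) → [531/10, 329/5, 445/4]
+L5 (α=2/3) → [3391/30, 563/5, 239/4]
rounded: [113, 113, 60]

at x=1,y=3 over L1,L2,L3,L4,L8,L9:
+L1 (α=3/4) → [159, 309/2, 72]
+L2 (α=2/3) → [201, 399/2, 136/3]
+L3 (α=1/3) → [210, 577/3, 974/9]
+L4 (α=1/7) → [1436/7, 1256/7, 2125/21]
+L8 (α=1/2) → [1667/14, 1279/7, 4015/42]
+L9 (α=2/7) → [12815/98, 7193/49, 29147/294]
= [131, 147, 99]


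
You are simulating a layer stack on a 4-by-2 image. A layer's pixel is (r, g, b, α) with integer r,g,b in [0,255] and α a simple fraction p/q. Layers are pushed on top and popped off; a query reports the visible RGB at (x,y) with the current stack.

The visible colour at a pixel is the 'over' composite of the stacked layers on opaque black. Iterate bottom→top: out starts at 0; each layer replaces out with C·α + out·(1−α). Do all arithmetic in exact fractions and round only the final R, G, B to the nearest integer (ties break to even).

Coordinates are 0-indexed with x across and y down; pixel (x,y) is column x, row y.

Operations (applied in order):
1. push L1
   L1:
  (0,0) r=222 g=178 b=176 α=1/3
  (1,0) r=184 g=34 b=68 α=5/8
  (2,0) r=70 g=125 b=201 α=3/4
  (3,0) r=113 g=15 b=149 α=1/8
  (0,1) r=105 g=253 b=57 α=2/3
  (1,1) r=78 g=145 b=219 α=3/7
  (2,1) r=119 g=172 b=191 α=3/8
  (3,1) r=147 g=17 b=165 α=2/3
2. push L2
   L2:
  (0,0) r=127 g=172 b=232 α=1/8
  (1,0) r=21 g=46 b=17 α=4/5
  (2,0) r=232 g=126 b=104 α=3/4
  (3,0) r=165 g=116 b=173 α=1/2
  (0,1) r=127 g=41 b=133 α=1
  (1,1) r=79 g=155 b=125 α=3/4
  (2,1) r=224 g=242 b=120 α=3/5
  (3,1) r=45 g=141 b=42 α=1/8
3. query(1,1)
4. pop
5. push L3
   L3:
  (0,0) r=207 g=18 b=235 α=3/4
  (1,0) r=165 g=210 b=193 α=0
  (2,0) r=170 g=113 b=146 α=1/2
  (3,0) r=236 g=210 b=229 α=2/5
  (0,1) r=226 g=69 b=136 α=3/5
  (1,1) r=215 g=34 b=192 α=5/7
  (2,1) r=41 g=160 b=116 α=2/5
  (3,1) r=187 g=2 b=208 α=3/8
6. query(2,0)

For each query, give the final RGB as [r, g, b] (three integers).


query (1,1) [L1,L2] — begin 0,0,0
after L1 α=3/7: [234/7, 435/7, 657/7]
after L2 α=3/4: [1893/28, 1845/14, 1641/14]
= [68, 132, 117]

(2,0) stack=L1,L3; from [0,0,0]:
L1 α=3/4: [105/2, 375/4, 603/4]
L3 α=1/2: [445/4, 827/8, 1187/8]
→ [111, 103, 148]


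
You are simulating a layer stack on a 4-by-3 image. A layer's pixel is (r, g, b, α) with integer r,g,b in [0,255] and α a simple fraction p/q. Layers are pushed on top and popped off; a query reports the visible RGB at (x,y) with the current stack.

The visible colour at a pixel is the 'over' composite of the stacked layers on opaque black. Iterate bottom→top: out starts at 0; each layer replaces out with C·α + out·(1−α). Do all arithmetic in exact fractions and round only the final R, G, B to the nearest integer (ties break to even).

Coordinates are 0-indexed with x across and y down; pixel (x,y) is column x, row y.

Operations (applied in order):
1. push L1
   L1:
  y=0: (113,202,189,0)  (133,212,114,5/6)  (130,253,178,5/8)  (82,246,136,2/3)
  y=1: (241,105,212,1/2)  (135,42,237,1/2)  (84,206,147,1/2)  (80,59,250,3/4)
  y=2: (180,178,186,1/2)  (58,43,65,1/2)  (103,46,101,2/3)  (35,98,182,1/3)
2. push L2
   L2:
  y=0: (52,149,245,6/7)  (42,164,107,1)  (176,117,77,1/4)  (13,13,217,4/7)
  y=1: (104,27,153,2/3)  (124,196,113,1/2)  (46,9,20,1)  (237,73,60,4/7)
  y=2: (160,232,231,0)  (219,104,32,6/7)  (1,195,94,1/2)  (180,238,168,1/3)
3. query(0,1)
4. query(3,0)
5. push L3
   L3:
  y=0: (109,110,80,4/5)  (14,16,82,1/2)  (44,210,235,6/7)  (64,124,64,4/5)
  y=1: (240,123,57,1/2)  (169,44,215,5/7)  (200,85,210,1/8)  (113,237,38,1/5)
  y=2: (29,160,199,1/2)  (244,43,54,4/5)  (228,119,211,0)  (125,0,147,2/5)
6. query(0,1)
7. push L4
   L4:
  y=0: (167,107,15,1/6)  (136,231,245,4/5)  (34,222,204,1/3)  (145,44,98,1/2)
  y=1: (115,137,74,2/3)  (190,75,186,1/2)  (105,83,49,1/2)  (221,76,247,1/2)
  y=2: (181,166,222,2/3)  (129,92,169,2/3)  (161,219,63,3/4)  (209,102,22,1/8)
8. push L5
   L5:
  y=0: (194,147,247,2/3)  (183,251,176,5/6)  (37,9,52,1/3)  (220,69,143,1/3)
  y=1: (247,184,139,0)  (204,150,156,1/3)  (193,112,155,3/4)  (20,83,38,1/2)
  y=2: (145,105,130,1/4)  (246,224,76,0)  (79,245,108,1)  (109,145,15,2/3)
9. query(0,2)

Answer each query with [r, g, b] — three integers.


query (0,1) [L1,L2] — begin 0,0,0
L1 α=1/2: [241/2, 105/2, 106]
L2 α=2/3: [219/2, 71/2, 412/3]
rounded: [110, 36, 137]

query (3,0) [L1,L2] — begin 0,0,0
L1 α=2/3: [164/3, 164, 272/3]
L2 α=4/7: [216/7, 544/7, 1140/7]
→ [31, 78, 163]

at x=0,y=1 over L1,L2,L3:
after L1 α=1/2: [241/2, 105/2, 106]
after L2 α=2/3: [219/2, 71/2, 412/3]
after L3 α=1/2: [699/4, 317/4, 583/6]
→ [175, 79, 97]

(0,2) stack=L1,L2,L3,L4,L5; from [0,0,0]:
+L1 (α=1/2) → [90, 89, 93]
+L2 (α=0) → [90, 89, 93]
+L3 (α=1/2) → [119/2, 249/2, 146]
+L4 (α=2/3) → [281/2, 913/6, 590/3]
+L5 (α=1/4) → [1133/8, 1123/8, 180]
→ [142, 140, 180]


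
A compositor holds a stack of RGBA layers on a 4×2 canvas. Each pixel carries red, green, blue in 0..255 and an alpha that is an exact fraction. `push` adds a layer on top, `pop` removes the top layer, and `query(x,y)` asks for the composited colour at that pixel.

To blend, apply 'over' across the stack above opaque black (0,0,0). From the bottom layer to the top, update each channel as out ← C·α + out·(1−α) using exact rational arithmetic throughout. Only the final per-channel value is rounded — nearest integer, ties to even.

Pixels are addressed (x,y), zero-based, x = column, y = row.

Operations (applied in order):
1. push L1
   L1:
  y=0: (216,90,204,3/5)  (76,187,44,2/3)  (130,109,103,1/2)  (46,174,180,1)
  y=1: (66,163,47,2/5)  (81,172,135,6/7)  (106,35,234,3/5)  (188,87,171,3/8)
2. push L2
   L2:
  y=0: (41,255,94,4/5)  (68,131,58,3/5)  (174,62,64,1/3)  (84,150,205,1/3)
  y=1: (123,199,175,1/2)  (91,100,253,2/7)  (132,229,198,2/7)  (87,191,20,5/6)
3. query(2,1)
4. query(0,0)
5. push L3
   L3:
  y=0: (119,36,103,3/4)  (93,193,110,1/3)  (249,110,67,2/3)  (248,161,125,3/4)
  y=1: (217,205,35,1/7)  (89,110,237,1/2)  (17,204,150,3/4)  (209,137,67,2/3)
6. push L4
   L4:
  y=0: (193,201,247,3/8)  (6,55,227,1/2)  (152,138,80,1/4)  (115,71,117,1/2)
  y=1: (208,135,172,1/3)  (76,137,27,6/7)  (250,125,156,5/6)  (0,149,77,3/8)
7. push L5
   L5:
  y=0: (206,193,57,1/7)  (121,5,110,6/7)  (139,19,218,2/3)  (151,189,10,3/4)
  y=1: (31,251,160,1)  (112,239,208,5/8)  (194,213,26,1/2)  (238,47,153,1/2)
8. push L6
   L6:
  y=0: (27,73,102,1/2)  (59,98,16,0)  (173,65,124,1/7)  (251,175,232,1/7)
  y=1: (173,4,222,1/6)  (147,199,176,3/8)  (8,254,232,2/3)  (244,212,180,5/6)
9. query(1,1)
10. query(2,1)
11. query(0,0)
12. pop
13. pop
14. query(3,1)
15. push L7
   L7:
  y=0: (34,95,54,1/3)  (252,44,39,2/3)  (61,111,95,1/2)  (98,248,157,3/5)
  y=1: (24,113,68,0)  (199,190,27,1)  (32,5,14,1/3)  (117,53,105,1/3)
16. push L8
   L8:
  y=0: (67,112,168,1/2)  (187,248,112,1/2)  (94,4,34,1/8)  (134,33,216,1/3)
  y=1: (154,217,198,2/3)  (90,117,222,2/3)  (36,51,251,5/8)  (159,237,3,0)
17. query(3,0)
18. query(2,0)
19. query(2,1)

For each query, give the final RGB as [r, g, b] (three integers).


query (2,1) [L1,L2] — begin 0,0,0
+L1 (α=3/5) → [318/5, 21, 702/5]
+L2 (α=2/7) → [582/7, 563/7, 1098/7]
rounded: [83, 80, 157]

at x=0,y=0 over L1,L2:
L1 α=3/5: [648/5, 54, 612/5]
L2 α=4/5: [1468/25, 1074/5, 2492/25]
= [59, 215, 100]

query (1,1) [L1,L2,L3,L4,L5,L6] — begin 0,0,0
after L1 α=6/7: [486/7, 1032/7, 810/7]
after L2 α=2/7: [3704/49, 6560/49, 7592/49]
after L3 α=1/2: [8065/98, 5975/49, 19205/98]
after L4 α=6/7: [52753/686, 46253/343, 35081/686]
after L5 α=5/8: [542419/5488, 137161/686, 818683/5488]
after L6 α=3/8: [5132303/43904, 1095347/5488, 6991079/43904]
= [117, 200, 159]

(2,1) stack=L1,L2,L3,L4,L5,L6; from [0,0,0]:
L1 α=3/5: [318/5, 21, 702/5]
L2 α=2/7: [582/7, 563/7, 1098/7]
L3 α=3/4: [939/28, 4847/28, 1062/7]
L4 α=5/6: [35939/168, 7449/56, 1087/7]
L5 α=1/2: [68531/336, 19377/112, 1269/14]
L6 α=2/3: [73907/1008, 76273/336, 7765/42]
= [73, 227, 185]

at x=0,y=0 over L1,L2,L3,L4,L5,L6:
+L1 (α=3/5) → [648/5, 54, 612/5]
+L2 (α=4/5) → [1468/25, 1074/5, 2492/25]
+L3 (α=3/4) → [10393/100, 807/10, 10217/100]
+L4 (α=3/8) → [21973/160, 2013/16, 25037/160]
+L5 (α=1/7) → [82399/560, 7583/56, 79671/560]
+L6 (α=1/2) → [97519/1120, 11671/112, 136791/1120]
→ [87, 104, 122]

(3,1) stack=L1,L2,L3,L4; from [0,0,0]:
+L1 (α=3/8) → [141/2, 261/8, 513/8]
+L2 (α=5/6) → [337/4, 7901/48, 1313/48]
+L3 (α=2/3) → [2009/12, 21053/144, 7745/144]
+L4 (α=3/8) → [10045/96, 169633/1152, 71989/1152]
= [105, 147, 62]

(3,0) stack=L1,L2,L3,L4,L7,L8; from [0,0,0]:
+L1 (α=1) → [46, 174, 180]
+L2 (α=1/3) → [176/3, 166, 565/3]
+L3 (α=3/4) → [602/3, 649/4, 845/6]
+L4 (α=1/2) → [947/6, 933/8, 1547/12]
+L7 (α=3/5) → [1829/15, 3909/20, 4373/30]
+L8 (α=1/3) → [5668/45, 1413/10, 7613/45]
→ [126, 141, 169]

at x=2,y=0 over L1,L2,L3,L4,L7,L8:
+L1 (α=1/2) → [65, 109/2, 103/2]
+L2 (α=1/3) → [304/3, 57, 167/3]
+L3 (α=2/3) → [1798/9, 277/3, 569/9]
+L4 (α=1/4) → [1127/6, 415/4, 809/12]
+L7 (α=1/2) → [1493/12, 859/8, 1949/24]
+L8 (α=1/8) → [11579/96, 6045/64, 14459/192]
= [121, 94, 75]

at x=2,y=1 over L1,L2,L3,L4,L7,L8:
after L1 α=3/5: [318/5, 21, 702/5]
after L2 α=2/7: [582/7, 563/7, 1098/7]
after L3 α=3/4: [939/28, 4847/28, 1062/7]
after L4 α=5/6: [35939/168, 7449/56, 1087/7]
after L7 α=1/3: [38627/252, 7589/84, 2272/21]
after L8 α=5/8: [53747/672, 14729/224, 11057/56]
= [80, 66, 197]


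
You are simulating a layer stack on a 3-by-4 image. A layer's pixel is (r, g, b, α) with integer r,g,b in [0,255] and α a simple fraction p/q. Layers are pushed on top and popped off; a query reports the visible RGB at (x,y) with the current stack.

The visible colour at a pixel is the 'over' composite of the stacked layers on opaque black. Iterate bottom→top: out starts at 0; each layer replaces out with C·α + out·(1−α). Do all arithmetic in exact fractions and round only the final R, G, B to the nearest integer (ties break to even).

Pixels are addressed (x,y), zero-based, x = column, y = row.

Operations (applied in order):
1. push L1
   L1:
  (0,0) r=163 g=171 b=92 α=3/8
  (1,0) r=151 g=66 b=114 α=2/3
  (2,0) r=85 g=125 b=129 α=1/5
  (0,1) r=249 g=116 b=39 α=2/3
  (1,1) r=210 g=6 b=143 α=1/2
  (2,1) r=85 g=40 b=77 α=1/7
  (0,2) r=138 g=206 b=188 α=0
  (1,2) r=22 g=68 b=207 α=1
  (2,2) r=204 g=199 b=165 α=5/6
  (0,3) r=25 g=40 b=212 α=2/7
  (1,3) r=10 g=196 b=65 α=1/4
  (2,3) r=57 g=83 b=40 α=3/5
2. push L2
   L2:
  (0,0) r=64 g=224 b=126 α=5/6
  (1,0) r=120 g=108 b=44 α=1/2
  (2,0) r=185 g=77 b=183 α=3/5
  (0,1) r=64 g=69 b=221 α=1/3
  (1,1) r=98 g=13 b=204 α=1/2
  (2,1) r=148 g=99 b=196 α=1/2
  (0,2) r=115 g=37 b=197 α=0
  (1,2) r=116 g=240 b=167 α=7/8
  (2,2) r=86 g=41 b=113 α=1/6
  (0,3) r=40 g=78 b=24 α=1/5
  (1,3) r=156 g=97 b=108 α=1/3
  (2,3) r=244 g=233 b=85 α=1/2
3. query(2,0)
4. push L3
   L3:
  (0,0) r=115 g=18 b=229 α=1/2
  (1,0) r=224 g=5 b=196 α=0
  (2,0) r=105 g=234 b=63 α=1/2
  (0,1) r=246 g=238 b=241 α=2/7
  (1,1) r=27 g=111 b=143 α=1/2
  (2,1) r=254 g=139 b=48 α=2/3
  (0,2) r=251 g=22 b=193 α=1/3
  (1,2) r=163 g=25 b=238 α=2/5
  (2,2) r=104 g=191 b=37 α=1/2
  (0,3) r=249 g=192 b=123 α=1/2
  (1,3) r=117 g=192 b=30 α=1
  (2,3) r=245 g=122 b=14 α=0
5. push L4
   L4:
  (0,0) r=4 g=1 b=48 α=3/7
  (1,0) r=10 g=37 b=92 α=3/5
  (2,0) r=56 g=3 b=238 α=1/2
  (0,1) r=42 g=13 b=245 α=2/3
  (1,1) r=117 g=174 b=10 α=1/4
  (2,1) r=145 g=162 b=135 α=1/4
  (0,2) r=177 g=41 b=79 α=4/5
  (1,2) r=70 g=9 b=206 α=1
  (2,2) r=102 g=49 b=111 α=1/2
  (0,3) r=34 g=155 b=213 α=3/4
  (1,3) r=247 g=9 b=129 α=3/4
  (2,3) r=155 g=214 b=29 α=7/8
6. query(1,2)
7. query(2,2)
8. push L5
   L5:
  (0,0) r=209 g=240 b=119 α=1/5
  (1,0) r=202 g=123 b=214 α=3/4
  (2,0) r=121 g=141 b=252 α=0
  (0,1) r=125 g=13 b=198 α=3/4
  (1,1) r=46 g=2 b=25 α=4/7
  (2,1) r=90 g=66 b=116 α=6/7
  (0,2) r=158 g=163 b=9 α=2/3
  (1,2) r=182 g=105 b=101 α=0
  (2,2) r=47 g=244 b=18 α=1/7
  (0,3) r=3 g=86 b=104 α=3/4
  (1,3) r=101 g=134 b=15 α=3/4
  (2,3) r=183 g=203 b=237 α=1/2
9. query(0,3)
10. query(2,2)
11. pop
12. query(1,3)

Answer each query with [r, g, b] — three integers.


query (2,0) [L1,L2] — begin 0,0,0
+L1 (α=1/5) → [17, 25, 129/5]
+L2 (α=3/5) → [589/5, 281/5, 3003/25]
→ [118, 56, 120]

at x=1,y=2 over L1,L2,L3,L4:
+L1 (α=1) → [22, 68, 207]
+L2 (α=7/8) → [417/4, 437/2, 172]
+L3 (α=2/5) → [511/4, 1411/10, 992/5]
+L4 (α=1) → [70, 9, 206]
= [70, 9, 206]

at x=2,y=2 over L1,L2,L3,L4:
after L1 α=5/6: [170, 995/6, 275/2]
after L2 α=1/6: [156, 5221/36, 1601/12]
after L3 α=1/2: [130, 12097/72, 2045/24]
after L4 α=1/2: [116, 15625/144, 4709/48]
rounded: [116, 109, 98]

(0,3) stack=L1,L2,L3,L4,L5; from [0,0,0]:
L1 α=2/7: [50/7, 80/7, 424/7]
L2 α=1/5: [96/7, 866/35, 1864/35]
L3 α=1/2: [1839/14, 3793/35, 6169/70]
L4 α=3/4: [3267/56, 5017/35, 50899/280]
L5 α=3/4: [3771/224, 14047/140, 138259/1120]
rounded: [17, 100, 123]

at x=2,y=2 over L1,L2,L3,L4,L5:
+L1 (α=5/6) → [170, 995/6, 275/2]
+L2 (α=1/6) → [156, 5221/36, 1601/12]
+L3 (α=1/2) → [130, 12097/72, 2045/24]
+L4 (α=1/2) → [116, 15625/144, 4709/48]
+L5 (α=1/7) → [743/7, 21481/168, 4853/56]
rounded: [106, 128, 87]

at x=1,y=3 over L1,L2,L3,L4:
L1 α=1/4: [5/2, 49, 65/4]
L2 α=1/3: [161/3, 65, 281/6]
L3 α=1: [117, 192, 30]
L4 α=3/4: [429/2, 219/4, 417/4]
rounded: [214, 55, 104]


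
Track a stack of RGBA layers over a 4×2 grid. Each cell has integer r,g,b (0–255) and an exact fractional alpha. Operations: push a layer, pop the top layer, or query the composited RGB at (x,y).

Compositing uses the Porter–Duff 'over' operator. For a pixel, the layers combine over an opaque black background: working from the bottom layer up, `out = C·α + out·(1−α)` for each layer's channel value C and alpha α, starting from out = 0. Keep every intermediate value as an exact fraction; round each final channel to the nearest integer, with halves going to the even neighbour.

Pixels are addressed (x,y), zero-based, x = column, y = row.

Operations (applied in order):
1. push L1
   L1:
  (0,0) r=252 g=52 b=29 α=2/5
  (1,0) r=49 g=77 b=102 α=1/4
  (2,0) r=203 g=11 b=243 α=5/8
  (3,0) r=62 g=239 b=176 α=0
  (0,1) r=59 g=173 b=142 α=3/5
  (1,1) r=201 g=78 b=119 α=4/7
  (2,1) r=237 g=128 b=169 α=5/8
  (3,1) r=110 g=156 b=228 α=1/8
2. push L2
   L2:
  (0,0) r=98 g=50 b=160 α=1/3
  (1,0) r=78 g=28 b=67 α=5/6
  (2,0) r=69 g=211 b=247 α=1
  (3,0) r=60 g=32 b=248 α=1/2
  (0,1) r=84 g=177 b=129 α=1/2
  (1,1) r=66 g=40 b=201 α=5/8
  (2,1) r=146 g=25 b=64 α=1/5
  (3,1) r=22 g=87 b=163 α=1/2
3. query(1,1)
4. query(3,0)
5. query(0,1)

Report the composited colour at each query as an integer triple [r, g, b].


(1,1) stack=L1,L2; from [0,0,0]:
+L1 (α=4/7) → [804/7, 312/7, 68]
+L2 (α=5/8) → [2361/28, 292/7, 1209/8]
rounded: [84, 42, 151]

(3,0) stack=L1,L2; from [0,0,0]:
+L1 (α=0) → [0, 0, 0]
+L2 (α=1/2) → [30, 16, 124]
→ [30, 16, 124]

at x=0,y=1 over L1,L2:
+L1 (α=3/5) → [177/5, 519/5, 426/5]
+L2 (α=1/2) → [597/10, 702/5, 1071/10]
rounded: [60, 140, 107]


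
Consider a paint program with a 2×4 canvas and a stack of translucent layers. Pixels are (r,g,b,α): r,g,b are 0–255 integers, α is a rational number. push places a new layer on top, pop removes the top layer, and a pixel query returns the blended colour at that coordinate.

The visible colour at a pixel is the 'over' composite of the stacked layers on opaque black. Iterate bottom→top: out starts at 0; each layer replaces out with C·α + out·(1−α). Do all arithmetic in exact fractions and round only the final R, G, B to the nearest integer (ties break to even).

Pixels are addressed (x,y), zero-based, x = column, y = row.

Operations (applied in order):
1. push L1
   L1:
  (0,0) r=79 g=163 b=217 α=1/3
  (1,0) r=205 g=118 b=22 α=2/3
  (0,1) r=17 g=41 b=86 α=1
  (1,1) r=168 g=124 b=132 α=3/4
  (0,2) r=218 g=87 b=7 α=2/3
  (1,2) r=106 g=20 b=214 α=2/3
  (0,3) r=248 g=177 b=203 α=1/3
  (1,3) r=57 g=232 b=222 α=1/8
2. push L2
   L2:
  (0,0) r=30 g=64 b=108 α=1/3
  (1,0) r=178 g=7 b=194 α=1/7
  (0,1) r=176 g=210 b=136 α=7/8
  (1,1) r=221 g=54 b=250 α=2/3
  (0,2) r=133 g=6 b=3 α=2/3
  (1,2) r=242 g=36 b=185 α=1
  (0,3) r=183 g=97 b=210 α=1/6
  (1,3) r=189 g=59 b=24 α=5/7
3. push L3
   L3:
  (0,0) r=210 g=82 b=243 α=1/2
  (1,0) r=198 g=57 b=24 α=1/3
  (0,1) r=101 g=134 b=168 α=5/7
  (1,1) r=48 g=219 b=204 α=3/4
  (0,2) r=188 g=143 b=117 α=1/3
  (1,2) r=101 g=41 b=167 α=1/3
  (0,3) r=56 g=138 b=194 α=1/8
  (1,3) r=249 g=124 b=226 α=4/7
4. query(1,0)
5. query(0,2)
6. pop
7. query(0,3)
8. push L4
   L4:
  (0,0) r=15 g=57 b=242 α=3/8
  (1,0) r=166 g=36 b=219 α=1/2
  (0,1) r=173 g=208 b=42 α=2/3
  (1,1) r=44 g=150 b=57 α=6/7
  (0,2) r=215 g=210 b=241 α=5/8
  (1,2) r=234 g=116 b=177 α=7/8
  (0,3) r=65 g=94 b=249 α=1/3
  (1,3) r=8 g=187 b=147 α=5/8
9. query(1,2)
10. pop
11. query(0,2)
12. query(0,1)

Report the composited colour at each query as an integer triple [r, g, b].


query (1,0) [L1,L2,L3] — begin 0,0,0
after L1 α=2/3: [410/3, 236/3, 44/3]
after L2 α=1/7: [998/7, 479/7, 282/7]
after L3 α=1/3: [3382/21, 1357/21, 244/7]
= [161, 65, 35]

query (0,2) [L1,L2,L3] — begin 0,0,0
+L1 (α=2/3) → [436/3, 58, 14/3]
+L2 (α=2/3) → [1234/9, 70/3, 32/9]
+L3 (α=1/3) → [4160/27, 569/9, 1117/27]
= [154, 63, 41]

(0,3) stack=L1,L2; from [0,0,0]:
L1 α=1/3: [248/3, 59, 203/3]
L2 α=1/6: [1789/18, 196/3, 1645/18]
= [99, 65, 91]

(1,2) stack=L1,L2,L4; from [0,0,0]:
+L1 (α=2/3) → [212/3, 40/3, 428/3]
+L2 (α=1) → [242, 36, 185]
+L4 (α=7/8) → [235, 106, 178]
= [235, 106, 178]

at x=0,y=2 over L1,L2:
+L1 (α=2/3) → [436/3, 58, 14/3]
+L2 (α=2/3) → [1234/9, 70/3, 32/9]
→ [137, 23, 4]

(0,1) stack=L1,L2; from [0,0,0]:
after L1 α=1: [17, 41, 86]
after L2 α=7/8: [1249/8, 1511/8, 519/4]
→ [156, 189, 130]


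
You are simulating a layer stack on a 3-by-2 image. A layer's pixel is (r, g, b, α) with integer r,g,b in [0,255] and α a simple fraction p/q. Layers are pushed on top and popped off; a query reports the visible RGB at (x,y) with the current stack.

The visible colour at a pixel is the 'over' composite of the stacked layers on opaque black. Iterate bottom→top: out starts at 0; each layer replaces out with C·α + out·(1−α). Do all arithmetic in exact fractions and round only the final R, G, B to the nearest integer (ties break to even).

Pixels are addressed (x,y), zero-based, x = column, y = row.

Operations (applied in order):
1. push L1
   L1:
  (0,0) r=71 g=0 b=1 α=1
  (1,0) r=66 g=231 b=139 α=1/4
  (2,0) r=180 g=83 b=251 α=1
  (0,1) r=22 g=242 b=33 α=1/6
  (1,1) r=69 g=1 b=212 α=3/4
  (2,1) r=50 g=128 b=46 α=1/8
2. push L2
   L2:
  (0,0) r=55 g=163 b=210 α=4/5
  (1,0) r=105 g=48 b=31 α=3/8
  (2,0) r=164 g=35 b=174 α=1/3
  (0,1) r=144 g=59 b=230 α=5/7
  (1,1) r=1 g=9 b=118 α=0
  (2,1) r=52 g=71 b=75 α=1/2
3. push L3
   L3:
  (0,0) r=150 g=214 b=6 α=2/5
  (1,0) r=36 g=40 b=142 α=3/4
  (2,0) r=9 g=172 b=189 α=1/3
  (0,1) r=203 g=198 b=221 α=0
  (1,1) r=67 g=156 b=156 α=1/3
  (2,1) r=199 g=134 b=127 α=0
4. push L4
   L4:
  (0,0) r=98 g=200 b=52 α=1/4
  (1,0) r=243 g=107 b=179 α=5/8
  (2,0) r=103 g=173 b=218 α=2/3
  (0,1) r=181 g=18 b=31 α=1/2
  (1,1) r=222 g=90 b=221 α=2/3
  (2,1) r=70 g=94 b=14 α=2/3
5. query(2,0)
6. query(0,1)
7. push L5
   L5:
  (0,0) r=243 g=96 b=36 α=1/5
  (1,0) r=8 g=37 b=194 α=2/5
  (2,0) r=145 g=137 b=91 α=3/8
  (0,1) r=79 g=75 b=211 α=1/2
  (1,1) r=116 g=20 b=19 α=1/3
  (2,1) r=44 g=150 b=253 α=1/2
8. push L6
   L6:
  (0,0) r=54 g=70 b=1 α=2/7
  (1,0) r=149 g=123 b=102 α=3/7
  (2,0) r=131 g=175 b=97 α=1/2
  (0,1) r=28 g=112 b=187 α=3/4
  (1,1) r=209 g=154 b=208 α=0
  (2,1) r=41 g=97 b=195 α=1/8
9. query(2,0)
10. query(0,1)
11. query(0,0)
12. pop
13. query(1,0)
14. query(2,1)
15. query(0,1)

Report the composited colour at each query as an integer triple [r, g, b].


(2,0) stack=L1,L2,L3,L4; from [0,0,0]:
after L1 α=1: [180, 83, 251]
after L2 α=1/3: [524/3, 67, 676/3]
after L3 α=1/3: [1075/9, 102, 1919/9]
after L4 α=2/3: [2929/27, 448/3, 5843/27]
→ [108, 149, 216]

at x=0,y=1 over L1,L2,L3,L4:
L1 α=1/6: [11/3, 121/3, 11/2]
L2 α=5/7: [2182/21, 161/3, 1161/7]
L3 α=0: [2182/21, 161/3, 1161/7]
L4 α=1/2: [5983/42, 215/6, 689/7]
rounded: [142, 36, 98]

at x=2,y=0 over L1,L2,L3,L4,L5,L6:
L1 α=1: [180, 83, 251]
L2 α=1/3: [524/3, 67, 676/3]
L3 α=1/3: [1075/9, 102, 1919/9]
L4 α=2/3: [2929/27, 448/3, 5843/27]
L5 α=3/8: [13195/108, 3473/24, 18293/108]
L6 α=1/2: [27343/216, 7673/48, 28769/216]
→ [127, 160, 133]

(0,1) stack=L1,L2,L3,L4,L5,L6; from [0,0,0]:
L1 α=1/6: [11/3, 121/3, 11/2]
L2 α=5/7: [2182/21, 161/3, 1161/7]
L3 α=0: [2182/21, 161/3, 1161/7]
L4 α=1/2: [5983/42, 215/6, 689/7]
L5 α=1/2: [9301/84, 665/12, 1083/7]
L6 α=3/4: [16357/336, 4697/48, 2505/14]
→ [49, 98, 179]

query (0,0) [L1,L2,L3,L4,L5,L6] — begin 0,0,0
+L1 (α=1) → [71, 0, 1]
+L2 (α=4/5) → [291/5, 652/5, 841/5]
+L3 (α=2/5) → [2373/25, 4096/25, 2583/25]
+L4 (α=1/4) → [9569/100, 4322/25, 9049/100]
+L5 (α=1/5) → [15644/125, 19688/125, 9949/125]
+L6 (α=2/7) → [18344/175, 23188/175, 9999/175]
rounded: [105, 133, 57]

query (1,0) [L1,L2,L3,L4,L5] — begin 0,0,0
+L1 (α=1/4) → [33/2, 231/4, 139/4]
+L2 (α=3/8) → [795/16, 1731/32, 1067/32]
+L3 (α=3/4) → [2523/64, 5571/128, 14699/128]
+L4 (α=5/8) → [85329/512, 85193/1024, 158657/1024]
+L5 (α=2/5) → [264179/2560, 66271/1024, 873283/5120]
rounded: [103, 65, 171]

query (2,1) [L1,L2,L3,L4,L5] — begin 0,0,0
L1 α=1/8: [25/4, 16, 23/4]
L2 α=1/2: [233/8, 87/2, 323/8]
L3 α=0: [233/8, 87/2, 323/8]
L4 α=2/3: [451/8, 463/6, 547/24]
L5 α=1/2: [803/16, 1363/12, 6619/48]
rounded: [50, 114, 138]

query (0,1) [L1,L2,L3,L4,L5] — begin 0,0,0
after L1 α=1/6: [11/3, 121/3, 11/2]
after L2 α=5/7: [2182/21, 161/3, 1161/7]
after L3 α=0: [2182/21, 161/3, 1161/7]
after L4 α=1/2: [5983/42, 215/6, 689/7]
after L5 α=1/2: [9301/84, 665/12, 1083/7]
→ [111, 55, 155]
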